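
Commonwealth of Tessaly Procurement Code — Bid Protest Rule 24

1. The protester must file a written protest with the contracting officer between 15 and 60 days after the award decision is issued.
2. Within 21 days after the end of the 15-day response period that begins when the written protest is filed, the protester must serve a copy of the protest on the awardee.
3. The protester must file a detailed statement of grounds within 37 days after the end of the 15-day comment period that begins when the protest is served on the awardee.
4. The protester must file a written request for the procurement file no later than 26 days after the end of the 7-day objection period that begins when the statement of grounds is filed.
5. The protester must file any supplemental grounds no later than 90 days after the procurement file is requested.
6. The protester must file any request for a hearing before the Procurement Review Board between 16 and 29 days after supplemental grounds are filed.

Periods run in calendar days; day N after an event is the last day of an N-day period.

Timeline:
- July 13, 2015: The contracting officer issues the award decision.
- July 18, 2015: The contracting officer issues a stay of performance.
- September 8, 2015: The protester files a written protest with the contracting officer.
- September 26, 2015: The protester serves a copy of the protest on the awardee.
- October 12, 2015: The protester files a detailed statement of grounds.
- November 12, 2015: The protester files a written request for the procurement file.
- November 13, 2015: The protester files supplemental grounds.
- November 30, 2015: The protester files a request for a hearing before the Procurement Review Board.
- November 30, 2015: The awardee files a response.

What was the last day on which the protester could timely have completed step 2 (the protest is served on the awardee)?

The written protest is filed on September 8, 2015; the 15-day response period therefore ends September 23, 2015, and step 2 runs from that date. 21 days after September 23, 2015 is October 14, 2015.

October 14, 2015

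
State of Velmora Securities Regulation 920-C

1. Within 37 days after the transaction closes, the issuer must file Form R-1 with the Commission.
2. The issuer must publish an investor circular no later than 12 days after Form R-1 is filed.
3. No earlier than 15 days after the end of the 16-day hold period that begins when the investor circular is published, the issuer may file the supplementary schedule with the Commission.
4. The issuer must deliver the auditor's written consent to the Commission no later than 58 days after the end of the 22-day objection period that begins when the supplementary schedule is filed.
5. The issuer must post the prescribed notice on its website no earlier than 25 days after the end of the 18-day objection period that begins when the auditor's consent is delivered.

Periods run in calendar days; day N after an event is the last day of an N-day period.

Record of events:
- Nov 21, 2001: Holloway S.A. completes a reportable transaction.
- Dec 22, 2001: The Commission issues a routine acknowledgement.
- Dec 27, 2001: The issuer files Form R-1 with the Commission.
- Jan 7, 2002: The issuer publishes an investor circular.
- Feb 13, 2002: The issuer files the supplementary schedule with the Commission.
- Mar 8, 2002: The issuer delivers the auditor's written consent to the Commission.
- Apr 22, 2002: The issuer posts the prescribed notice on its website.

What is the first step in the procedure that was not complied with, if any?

Step 1 — counting 37 days from Nov 21, 2001 (when the transaction closes) gives a deadline of Dec 28, 2001; Dec 27, 2001 is within that limit.
Step 2 — counting 12 days from Dec 27, 2001 (when Form R-1 is filed) gives a deadline of Jan 8, 2002; Jan 7, 2002 is within that limit.
Step 3 — must wait 15 days from Jan 23, 2002 (end of the 16-day hold period, which began when the investor circular is published on Jan 7, 2002), so not before Feb 7, 2002; done Feb 13, 2002, after the minimum wait.
Step 4 — counting 58 days from Mar 7, 2002 (end of the 22-day objection period, which began when the supplementary schedule is filed on Feb 13, 2002) gives a deadline of May 4, 2002; done Mar 8, 2002 — timely.
Step 5 — must wait 25 days from Mar 26, 2002 (end of the 18-day objection period, which began when the auditor's consent is delivered on Mar 8, 2002), so not before Apr 20, 2002; done Apr 22, 2002, after the minimum wait.

None — every step was satisfied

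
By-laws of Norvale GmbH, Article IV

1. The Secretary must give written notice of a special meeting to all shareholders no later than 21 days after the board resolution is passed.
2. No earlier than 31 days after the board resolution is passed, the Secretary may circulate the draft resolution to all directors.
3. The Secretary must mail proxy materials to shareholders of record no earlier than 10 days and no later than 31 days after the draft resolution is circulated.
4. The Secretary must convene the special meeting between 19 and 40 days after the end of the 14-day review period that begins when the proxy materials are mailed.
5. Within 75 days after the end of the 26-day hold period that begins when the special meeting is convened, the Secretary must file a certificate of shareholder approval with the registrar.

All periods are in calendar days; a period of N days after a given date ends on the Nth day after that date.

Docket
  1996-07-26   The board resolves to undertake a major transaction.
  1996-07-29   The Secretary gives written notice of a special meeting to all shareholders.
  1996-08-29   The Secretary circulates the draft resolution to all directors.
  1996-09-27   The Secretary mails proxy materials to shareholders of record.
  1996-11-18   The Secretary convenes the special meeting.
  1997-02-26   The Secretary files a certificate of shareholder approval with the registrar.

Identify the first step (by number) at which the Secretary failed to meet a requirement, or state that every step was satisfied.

(1) due by 1996-07-26 + 21 days = 1996-08-16; done 1996-07-29 — timely.
(2) permitted from 1996-07-26 + 31 days = 1996-08-26 onward; done 1996-08-29 — permitted.
(3) the permitted window runs from 1996-08-29 + 10 = 1996-09-08 to 1996-08-29 + 31 = 1996-09-29; done 1996-09-27, which is between those dates.
(4) the permitted window runs from 1996-10-11 + 19 = 1996-10-30 to 1996-10-11 + 40 = 1996-11-20; 1996-11-18 falls inside that range.
(5) due by 1996-12-14 + 75 days = 1997-02-27; completed 1997-02-26, before the deadline.

None — every step was satisfied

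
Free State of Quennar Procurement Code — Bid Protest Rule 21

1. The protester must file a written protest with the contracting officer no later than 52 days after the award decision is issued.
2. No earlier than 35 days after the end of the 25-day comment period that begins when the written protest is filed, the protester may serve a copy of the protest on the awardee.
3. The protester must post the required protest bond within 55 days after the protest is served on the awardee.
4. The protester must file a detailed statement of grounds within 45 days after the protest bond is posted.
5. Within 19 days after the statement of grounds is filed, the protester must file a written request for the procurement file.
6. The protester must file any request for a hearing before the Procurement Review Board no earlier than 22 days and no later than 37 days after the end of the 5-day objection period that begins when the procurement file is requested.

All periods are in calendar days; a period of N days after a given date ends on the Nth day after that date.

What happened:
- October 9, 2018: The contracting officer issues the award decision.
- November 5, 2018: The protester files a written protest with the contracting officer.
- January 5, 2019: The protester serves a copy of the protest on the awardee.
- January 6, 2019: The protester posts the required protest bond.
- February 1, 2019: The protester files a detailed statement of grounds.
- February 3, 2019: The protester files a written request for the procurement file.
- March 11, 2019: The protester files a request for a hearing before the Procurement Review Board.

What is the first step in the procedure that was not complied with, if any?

(1) due by October 9, 2018 + 52 days = November 30, 2018; completed November 5, 2018, before the deadline.
(2) permitted from November 30, 2018 + 35 days = January 4, 2019 onward; January 5, 2019 is on or after that date.
(3) due by January 5, 2019 + 55 days = March 1, 2019; done January 6, 2019 — timely.
(4) due by January 6, 2019 + 45 days = February 20, 2019; done February 1, 2019 — timely.
(5) due by February 1, 2019 + 19 days = February 20, 2019; February 3, 2019 is within that limit.
(6) the permitted window runs from February 8, 2019 + 22 = March 2, 2019 to February 8, 2019 + 37 = March 17, 2019; done March 11, 2019 — within the window.

None — every step was satisfied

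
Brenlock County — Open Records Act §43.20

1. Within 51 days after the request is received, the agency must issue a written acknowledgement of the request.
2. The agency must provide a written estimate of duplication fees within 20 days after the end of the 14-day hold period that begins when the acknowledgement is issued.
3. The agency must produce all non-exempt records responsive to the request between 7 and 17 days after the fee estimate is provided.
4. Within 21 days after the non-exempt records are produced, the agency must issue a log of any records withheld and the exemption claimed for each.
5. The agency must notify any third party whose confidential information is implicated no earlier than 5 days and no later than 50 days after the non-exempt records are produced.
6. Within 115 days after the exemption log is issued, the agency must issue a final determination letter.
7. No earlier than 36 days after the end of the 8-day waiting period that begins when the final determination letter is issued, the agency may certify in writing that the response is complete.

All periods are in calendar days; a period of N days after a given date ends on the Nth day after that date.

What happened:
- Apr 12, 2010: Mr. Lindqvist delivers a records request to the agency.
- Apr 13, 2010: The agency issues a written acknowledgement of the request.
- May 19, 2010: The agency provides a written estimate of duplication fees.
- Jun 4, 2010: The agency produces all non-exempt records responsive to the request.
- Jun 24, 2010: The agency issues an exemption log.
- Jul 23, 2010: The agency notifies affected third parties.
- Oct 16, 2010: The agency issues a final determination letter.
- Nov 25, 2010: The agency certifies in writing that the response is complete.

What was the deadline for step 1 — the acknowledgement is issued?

Jun 2, 2010

Step 1 runs from Apr 12, 2010, when the request is received. 51 days after Apr 12, 2010 is Jun 2, 2010.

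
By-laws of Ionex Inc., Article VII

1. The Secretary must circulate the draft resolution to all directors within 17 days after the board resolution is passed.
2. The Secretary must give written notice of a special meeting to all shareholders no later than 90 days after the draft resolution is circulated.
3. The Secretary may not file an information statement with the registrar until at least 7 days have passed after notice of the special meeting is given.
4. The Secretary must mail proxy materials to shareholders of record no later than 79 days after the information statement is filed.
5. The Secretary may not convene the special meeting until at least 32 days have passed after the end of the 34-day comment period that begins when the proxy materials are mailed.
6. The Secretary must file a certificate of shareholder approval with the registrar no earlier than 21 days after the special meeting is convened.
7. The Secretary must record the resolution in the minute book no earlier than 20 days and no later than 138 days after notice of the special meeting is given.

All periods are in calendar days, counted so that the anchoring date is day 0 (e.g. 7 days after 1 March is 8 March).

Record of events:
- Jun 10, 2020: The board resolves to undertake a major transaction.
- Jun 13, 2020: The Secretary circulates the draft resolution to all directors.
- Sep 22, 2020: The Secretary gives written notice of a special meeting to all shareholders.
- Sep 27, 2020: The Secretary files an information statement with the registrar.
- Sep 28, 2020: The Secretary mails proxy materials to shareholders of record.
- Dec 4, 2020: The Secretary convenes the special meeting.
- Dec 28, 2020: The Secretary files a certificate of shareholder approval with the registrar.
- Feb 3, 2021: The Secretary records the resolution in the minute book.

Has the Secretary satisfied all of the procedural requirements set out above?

No

(1) due by Jun 10, 2020 + 17 days = Jun 27, 2020; Jun 13, 2020 is within that limit.
(2) due by Jun 13, 2020 + 90 days = Sep 11, 2020; not done until Sep 22, 2020, 11 days after the deadline.
No need to go further; step 2 was not satisfied.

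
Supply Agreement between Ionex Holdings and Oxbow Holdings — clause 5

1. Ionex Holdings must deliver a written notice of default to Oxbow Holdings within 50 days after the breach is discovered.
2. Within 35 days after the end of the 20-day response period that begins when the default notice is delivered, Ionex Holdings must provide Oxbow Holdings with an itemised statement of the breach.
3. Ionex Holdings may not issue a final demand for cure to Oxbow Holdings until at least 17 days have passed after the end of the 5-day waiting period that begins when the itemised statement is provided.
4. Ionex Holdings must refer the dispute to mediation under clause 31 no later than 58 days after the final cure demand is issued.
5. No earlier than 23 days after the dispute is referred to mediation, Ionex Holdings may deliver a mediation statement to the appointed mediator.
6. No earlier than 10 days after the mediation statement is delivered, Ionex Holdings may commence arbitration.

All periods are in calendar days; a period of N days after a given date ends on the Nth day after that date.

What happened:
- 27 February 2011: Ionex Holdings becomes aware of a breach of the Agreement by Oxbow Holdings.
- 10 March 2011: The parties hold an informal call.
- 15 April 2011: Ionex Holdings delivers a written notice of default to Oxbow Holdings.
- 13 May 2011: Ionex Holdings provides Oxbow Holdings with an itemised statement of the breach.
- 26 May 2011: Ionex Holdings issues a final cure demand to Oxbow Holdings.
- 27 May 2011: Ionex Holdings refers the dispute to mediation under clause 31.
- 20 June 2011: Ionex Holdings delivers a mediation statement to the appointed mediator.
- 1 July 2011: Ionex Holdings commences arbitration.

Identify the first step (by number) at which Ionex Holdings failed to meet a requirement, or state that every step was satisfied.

(1) due by 27 February 2011 + 50 days = 18 April 2011; completed 15 April 2011, before the deadline.
(2) due by 5 May 2011 + 35 days = 9 June 2011; completed 13 May 2011, before the deadline.
(3) permitted from 18 May 2011 + 17 days = 4 June 2011 onward; acted on 26 May 2011, 9 days prematurely.
The analysis stops there.

Step 3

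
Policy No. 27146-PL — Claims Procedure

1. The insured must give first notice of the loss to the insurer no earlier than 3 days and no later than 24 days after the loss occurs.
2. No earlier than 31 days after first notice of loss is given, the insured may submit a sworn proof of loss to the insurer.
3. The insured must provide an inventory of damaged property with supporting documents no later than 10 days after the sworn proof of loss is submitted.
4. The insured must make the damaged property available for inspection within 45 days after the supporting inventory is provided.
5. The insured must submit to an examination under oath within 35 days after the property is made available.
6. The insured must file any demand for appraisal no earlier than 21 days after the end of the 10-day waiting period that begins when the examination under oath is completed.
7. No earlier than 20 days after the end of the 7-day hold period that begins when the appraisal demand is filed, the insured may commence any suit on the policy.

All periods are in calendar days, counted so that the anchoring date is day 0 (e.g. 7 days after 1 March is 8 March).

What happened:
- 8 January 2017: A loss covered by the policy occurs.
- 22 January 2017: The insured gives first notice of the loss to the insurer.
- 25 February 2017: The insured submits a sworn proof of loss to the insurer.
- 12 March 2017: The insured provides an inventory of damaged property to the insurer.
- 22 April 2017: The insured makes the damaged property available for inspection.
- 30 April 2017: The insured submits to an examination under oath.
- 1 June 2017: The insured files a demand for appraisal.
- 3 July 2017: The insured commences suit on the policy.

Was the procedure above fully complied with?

Step 1 — 3 and 24 days from 8 January 2017 (when the loss occurs) are 11 January 2017 and 1 February 2017 respectively; 22 January 2017 falls inside that range.
Step 2 — must wait 31 days from 22 January 2017 (when first notice of loss is given), so not before 22 February 2017; done 25 February 2017 — permitted.
Step 3 — counting 10 days from 25 February 2017 (when the sworn proof of loss is submitted) gives a deadline of 7 March 2017; not done until 12 March 2017, 5 days after the deadline.

No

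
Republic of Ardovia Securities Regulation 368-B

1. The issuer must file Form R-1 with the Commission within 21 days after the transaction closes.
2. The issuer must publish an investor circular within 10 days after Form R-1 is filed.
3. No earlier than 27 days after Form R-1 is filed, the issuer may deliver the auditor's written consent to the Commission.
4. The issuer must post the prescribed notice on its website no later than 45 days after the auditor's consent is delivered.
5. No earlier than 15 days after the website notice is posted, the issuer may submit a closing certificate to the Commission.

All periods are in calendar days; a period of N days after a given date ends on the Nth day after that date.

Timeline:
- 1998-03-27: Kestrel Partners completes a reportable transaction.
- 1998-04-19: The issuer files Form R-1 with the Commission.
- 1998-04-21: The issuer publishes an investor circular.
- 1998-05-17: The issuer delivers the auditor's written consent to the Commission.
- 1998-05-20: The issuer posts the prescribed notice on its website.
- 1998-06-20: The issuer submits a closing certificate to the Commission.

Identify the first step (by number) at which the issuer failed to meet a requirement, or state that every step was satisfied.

Step 1

Step 1: 21 days after 1998-03-27 (when the transaction closes) is 1998-04-17; 1998-04-19 misses that deadline by 2 days.
Later steps need not be reached.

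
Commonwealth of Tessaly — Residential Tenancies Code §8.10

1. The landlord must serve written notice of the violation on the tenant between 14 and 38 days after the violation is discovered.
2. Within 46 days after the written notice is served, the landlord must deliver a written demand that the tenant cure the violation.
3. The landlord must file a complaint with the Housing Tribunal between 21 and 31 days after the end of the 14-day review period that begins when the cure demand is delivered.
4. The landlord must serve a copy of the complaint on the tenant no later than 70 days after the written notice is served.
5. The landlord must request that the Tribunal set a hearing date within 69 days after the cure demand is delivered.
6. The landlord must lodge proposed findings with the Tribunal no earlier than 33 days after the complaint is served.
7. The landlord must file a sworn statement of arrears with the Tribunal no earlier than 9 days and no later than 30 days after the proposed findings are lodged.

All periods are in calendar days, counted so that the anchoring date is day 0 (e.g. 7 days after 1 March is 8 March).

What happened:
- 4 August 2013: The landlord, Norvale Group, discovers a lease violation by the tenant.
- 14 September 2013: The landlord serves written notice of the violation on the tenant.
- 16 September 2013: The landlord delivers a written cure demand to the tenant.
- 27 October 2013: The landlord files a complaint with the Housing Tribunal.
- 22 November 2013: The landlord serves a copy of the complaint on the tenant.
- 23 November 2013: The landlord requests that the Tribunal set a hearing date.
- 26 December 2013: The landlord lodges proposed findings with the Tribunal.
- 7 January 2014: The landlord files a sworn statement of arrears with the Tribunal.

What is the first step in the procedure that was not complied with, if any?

Step 1

(1) the permitted window runs from 4 August 2013 + 14 = 18 August 2013 to 4 August 2013 + 38 = 11 September 2013; done 14 September 2013 — 3 days after the window closed.
The procedure was therefore not followed at step 1.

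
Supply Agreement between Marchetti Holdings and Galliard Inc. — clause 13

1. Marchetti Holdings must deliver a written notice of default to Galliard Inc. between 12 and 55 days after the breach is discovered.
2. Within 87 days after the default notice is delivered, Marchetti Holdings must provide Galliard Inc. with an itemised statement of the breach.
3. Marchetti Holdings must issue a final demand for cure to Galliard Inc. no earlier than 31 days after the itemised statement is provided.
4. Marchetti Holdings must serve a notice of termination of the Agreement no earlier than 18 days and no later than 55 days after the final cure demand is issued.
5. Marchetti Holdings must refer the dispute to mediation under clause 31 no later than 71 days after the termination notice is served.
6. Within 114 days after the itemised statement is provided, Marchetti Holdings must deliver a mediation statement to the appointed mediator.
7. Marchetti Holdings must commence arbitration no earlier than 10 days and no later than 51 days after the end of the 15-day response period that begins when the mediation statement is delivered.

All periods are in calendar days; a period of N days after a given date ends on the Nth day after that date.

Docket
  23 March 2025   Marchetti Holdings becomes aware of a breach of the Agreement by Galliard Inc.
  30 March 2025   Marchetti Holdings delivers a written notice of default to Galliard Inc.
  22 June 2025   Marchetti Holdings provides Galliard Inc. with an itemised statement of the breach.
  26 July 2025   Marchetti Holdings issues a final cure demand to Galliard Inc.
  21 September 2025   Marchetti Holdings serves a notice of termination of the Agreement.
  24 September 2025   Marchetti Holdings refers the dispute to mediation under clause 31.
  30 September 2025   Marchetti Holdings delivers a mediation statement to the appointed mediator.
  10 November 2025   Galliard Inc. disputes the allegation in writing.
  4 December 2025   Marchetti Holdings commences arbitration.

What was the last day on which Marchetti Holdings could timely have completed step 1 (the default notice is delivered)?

Step 1 runs from 23 March 2025, when the breach is discovered. The window is 12–55 days after 23 March 2025; it closes on 17 May 2025.

17 May 2025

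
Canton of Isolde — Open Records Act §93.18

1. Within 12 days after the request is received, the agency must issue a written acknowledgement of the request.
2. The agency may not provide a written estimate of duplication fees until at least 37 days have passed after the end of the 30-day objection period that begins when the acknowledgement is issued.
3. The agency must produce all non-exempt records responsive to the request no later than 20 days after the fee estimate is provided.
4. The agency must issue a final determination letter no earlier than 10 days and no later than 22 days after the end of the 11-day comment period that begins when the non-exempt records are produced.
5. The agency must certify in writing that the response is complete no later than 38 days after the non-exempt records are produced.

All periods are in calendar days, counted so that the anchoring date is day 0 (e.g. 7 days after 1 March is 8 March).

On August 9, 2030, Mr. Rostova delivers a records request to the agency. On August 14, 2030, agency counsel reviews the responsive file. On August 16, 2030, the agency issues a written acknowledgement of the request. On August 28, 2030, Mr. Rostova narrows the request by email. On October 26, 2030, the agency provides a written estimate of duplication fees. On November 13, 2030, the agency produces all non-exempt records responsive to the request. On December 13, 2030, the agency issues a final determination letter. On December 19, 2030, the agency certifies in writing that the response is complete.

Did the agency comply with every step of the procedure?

Step 1: 12 days after August 9, 2030 (when the request is received) is August 21, 2030; August 16, 2030 is within that limit.
Step 2: the earliest permitted date is 37 days after September 15, 2030 (end of the 30-day objection period, which began when the acknowledgement is issued on August 16, 2030), i.e. October 22, 2030; done October 26, 2030, after the minimum wait.
Step 3: 20 days after October 26, 2030 (when the fee estimate is provided) is November 15, 2030; completed November 13, 2030, before the deadline.
Step 4: the window is 10–22 days after November 24, 2030 (end of the 11-day comment period, which began when the non-exempt records are produced on November 13, 2030), so December 4, 2030 through December 16, 2030; done December 13, 2030, which is between those dates.
Step 5: 38 days after November 13, 2030 (when the non-exempt records are produced) is December 21, 2030; completed December 19, 2030, before the deadline.

Yes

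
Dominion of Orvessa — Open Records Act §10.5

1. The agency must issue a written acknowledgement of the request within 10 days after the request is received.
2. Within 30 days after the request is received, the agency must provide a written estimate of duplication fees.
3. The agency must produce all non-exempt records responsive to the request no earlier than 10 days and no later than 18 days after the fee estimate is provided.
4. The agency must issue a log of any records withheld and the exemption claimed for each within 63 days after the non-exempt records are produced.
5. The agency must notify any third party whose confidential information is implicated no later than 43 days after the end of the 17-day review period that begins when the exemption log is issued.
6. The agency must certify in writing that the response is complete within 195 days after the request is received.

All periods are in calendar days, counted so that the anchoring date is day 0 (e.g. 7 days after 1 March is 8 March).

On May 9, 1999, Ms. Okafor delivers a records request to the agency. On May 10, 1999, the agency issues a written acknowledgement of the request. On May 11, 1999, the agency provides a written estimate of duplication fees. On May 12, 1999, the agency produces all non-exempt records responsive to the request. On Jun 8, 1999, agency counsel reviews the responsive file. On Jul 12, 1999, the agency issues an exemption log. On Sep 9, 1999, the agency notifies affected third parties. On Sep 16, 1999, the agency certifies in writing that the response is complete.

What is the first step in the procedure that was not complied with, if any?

Step 3

Step 1: 10 days after May 9, 1999 (when the request is received) is May 19, 1999; May 10, 1999 is within that limit.
Step 2: 30 days after May 9, 1999 (when the request is received) is Jun 8, 1999; May 11, 1999 is within that limit.
Step 3: the window is 10–18 days after May 11, 1999 (when the fee estimate is provided), so May 21, 1999 through May 29, 1999; done May 12, 1999 — 9 days before the window opened.
Later steps need not be reached.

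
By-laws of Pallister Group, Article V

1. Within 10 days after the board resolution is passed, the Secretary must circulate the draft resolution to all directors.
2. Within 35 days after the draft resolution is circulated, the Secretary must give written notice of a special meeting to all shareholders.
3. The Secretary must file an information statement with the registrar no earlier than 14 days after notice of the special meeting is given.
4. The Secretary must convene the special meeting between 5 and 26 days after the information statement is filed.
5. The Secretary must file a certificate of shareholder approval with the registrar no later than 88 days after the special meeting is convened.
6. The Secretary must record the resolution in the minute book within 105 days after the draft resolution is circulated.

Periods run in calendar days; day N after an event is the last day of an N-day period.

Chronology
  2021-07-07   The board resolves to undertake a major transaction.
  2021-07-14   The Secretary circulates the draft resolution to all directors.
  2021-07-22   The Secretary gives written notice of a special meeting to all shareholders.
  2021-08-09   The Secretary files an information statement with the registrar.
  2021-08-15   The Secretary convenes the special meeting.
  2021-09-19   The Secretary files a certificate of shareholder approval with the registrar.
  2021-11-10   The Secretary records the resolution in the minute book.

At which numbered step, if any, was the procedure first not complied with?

Step 6

Step 1: 10 days after 2021-07-07 (when the board resolution is passed) is 2021-07-17; 2021-07-14 is within that limit.
Step 2: 35 days after 2021-07-14 (when the draft resolution is circulated) is 2021-08-18; done 2021-07-22 — timely.
Step 3: the earliest permitted date is 14 days after 2021-07-22 (when notice of the special meeting is given), i.e. 2021-08-05; 2021-08-09 is on or after that date.
Step 4: the window is 5–26 days after 2021-08-09 (when the information statement is filed), so 2021-08-14 through 2021-09-04; done 2021-08-15 — within the window.
Step 5: 88 days after 2021-08-15 (when the special meeting is convened) is 2021-11-11; done 2021-09-19 — timely.
Step 6: 105 days after 2021-07-14 (when the draft resolution is circulated) is 2021-10-27; done 2021-11-10 — 14 days late.
The analysis stops there.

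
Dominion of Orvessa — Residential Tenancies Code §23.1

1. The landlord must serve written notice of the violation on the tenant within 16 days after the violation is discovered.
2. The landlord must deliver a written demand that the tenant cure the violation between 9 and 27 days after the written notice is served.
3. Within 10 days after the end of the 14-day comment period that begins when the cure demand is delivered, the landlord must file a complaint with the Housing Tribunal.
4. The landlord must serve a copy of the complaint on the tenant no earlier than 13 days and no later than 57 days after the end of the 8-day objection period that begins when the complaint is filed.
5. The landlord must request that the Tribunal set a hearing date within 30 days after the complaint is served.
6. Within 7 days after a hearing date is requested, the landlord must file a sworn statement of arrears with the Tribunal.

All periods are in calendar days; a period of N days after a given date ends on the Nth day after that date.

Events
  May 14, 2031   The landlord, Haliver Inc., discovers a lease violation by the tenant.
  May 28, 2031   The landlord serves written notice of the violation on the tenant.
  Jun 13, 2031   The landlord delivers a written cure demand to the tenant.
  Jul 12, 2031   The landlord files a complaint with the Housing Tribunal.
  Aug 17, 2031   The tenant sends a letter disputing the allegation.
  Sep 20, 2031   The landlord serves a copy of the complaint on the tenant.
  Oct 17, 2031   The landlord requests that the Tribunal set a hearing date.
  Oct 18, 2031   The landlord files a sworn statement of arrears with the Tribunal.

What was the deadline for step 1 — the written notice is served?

Step 1 runs from May 14, 2031, when the violation is discovered. 16 days after May 14, 2031 is May 30, 2031.

May 30, 2031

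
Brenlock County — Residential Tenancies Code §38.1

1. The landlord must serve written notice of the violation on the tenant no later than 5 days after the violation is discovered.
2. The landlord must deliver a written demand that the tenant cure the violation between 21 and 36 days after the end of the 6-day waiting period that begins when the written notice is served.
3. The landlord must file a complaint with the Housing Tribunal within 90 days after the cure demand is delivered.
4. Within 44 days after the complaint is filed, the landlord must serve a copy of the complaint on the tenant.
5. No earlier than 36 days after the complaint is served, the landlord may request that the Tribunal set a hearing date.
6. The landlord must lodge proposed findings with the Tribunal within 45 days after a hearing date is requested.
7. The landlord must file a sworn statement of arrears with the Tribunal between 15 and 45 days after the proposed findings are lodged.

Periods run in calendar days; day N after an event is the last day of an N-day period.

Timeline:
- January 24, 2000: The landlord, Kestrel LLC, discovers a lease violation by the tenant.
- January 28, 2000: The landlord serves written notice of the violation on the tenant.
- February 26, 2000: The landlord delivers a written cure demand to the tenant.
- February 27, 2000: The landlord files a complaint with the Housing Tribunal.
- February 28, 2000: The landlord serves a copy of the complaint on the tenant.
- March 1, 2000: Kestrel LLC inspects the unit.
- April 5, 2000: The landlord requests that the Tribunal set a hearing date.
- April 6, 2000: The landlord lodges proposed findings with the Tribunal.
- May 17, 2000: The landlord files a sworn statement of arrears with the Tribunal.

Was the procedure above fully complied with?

(1) due by January 24, 2000 + 5 days = January 29, 2000; completed January 28, 2000, before the deadline.
(2) the permitted window runs from February 3, 2000 + 21 = February 24, 2000 to February 3, 2000 + 36 = March 10, 2000; done February 26, 2000, which is between those dates.
(3) due by February 26, 2000 + 90 days = May 26, 2000; February 27, 2000 is within that limit.
(4) due by February 27, 2000 + 44 days = April 11, 2000; February 28, 2000 is within that limit.
(5) permitted from February 28, 2000 + 36 days = April 4, 2000 onward; April 5, 2000 is on or after that date.
(6) due by April 5, 2000 + 45 days = May 20, 2000; completed April 6, 2000, before the deadline.
(7) the permitted window runs from April 6, 2000 + 15 = April 21, 2000 to April 6, 2000 + 45 = May 21, 2000; May 17, 2000 falls inside that range.

Yes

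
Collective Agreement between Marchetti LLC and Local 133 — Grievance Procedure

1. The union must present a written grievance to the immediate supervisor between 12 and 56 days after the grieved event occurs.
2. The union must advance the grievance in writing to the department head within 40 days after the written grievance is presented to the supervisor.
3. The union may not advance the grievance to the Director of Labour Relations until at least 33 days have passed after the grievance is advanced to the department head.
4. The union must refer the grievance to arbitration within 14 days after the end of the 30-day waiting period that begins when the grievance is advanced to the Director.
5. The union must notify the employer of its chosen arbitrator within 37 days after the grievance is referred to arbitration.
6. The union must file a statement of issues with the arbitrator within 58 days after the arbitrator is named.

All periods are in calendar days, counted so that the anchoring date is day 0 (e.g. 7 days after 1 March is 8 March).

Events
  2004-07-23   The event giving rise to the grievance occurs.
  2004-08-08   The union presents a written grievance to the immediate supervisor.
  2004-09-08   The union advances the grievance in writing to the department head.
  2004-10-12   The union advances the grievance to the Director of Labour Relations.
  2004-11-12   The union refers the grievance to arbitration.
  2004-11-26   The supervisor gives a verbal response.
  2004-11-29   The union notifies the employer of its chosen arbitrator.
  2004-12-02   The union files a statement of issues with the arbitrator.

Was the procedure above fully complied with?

Yes

Step 1 — 12 and 56 days from 2004-07-23 (when the grieved event occurs) are 2004-08-04 and 2004-09-17 respectively; done 2004-08-08, which is between those dates.
Step 2 — counting 40 days from 2004-08-08 (when the written grievance is presented to the supervisor) gives a deadline of 2004-09-17; 2004-09-08 is within that limit.
Step 3 — must wait 33 days from 2004-09-08 (when the grievance is advanced to the department head), so not before 2004-10-11; 2004-10-12 is on or after that date.
Step 4 — counting 14 days from 2004-11-11 (end of the 30-day waiting period, which began when the grievance is advanced to the Director on 2004-10-12) gives a deadline of 2004-11-25; 2004-11-12 is within that limit.
Step 5 — counting 37 days from 2004-11-12 (when the grievance is referred to arbitration) gives a deadline of 2004-12-19; done 2004-11-29 — timely.
Step 6 — counting 58 days from 2004-11-29 (when the arbitrator is named) gives a deadline of 2005-01-26; 2004-12-02 is within that limit.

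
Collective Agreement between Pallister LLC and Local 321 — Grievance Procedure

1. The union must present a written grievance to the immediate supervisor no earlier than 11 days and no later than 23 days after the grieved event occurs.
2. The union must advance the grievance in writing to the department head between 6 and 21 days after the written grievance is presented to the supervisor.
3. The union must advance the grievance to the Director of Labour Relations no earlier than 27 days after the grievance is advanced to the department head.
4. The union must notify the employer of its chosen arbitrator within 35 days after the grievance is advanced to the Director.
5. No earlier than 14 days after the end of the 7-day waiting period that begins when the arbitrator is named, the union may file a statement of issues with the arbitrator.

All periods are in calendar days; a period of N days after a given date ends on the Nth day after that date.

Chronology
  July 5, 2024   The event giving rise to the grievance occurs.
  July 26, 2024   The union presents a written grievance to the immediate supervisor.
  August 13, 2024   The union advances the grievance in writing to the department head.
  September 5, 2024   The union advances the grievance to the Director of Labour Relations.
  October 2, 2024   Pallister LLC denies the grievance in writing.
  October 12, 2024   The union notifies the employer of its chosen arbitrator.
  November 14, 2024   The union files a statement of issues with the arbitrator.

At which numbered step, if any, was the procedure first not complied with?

(1) the permitted window runs from July 5, 2024 + 11 = July 16, 2024 to July 5, 2024 + 23 = July 28, 2024; July 26, 2024 falls inside that range.
(2) the permitted window runs from July 26, 2024 + 6 = August 1, 2024 to July 26, 2024 + 21 = August 16, 2024; done August 13, 2024 — within the window.
(3) permitted from August 13, 2024 + 27 days = September 9, 2024 onward; done September 5, 2024 — 4 days too early.
The procedure was therefore not followed at step 3.

Step 3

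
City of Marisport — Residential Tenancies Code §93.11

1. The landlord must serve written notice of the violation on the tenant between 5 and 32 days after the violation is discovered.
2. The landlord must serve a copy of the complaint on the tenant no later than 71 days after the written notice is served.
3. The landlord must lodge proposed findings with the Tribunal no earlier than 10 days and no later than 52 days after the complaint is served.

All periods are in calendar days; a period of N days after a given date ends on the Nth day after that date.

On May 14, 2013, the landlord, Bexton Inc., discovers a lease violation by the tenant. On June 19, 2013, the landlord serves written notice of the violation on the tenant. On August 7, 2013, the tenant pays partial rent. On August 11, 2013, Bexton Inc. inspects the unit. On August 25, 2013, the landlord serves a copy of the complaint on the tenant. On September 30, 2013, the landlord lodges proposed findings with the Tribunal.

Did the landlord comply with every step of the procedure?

(1) the permitted window runs from May 14, 2013 + 5 = May 19, 2013 to May 14, 2013 + 32 = June 15, 2013; done June 19, 2013 — 4 days after the window closed.

No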